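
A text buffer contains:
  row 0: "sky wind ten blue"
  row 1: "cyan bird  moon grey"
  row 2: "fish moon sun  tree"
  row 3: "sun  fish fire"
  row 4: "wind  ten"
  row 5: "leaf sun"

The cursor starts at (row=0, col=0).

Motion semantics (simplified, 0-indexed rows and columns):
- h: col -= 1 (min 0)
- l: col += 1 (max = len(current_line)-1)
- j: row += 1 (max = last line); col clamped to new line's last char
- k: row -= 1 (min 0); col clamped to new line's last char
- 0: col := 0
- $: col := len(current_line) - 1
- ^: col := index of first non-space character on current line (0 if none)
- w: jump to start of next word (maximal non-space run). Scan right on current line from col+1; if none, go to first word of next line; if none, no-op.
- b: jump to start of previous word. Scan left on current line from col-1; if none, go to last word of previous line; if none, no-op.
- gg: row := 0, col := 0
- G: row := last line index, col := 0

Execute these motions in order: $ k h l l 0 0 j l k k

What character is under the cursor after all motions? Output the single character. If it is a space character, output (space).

Answer: k

Derivation:
After 1 ($): row=0 col=16 char='e'
After 2 (k): row=0 col=16 char='e'
After 3 (h): row=0 col=15 char='u'
After 4 (l): row=0 col=16 char='e'
After 5 (l): row=0 col=16 char='e'
After 6 (0): row=0 col=0 char='s'
After 7 (0): row=0 col=0 char='s'
After 8 (j): row=1 col=0 char='c'
After 9 (l): row=1 col=1 char='y'
After 10 (k): row=0 col=1 char='k'
After 11 (k): row=0 col=1 char='k'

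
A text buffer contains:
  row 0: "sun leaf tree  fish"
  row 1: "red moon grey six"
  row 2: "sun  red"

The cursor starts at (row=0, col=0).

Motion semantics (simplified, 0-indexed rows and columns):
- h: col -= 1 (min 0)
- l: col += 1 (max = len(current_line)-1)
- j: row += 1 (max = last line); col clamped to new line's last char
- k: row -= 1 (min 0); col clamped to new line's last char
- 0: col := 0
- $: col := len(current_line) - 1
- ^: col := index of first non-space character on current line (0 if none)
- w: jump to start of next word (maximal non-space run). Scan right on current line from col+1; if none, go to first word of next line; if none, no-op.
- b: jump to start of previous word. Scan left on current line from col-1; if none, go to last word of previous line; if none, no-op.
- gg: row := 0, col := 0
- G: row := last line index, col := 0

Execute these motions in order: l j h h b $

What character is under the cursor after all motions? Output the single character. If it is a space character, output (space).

Answer: h

Derivation:
After 1 (l): row=0 col=1 char='u'
After 2 (j): row=1 col=1 char='e'
After 3 (h): row=1 col=0 char='r'
After 4 (h): row=1 col=0 char='r'
After 5 (b): row=0 col=15 char='f'
After 6 ($): row=0 col=18 char='h'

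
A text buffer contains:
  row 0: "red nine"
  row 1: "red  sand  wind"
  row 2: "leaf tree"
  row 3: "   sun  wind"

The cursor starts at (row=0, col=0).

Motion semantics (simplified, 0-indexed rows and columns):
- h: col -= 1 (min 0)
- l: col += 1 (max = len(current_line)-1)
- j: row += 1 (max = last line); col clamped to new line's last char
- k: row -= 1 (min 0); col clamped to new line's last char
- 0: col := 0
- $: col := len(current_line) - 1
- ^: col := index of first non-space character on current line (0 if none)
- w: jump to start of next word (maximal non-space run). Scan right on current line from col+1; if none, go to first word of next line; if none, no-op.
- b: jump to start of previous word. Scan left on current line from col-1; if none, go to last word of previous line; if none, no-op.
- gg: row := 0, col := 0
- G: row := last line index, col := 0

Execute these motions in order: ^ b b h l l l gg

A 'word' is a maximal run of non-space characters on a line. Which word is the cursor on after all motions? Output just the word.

Answer: red

Derivation:
After 1 (^): row=0 col=0 char='r'
After 2 (b): row=0 col=0 char='r'
After 3 (b): row=0 col=0 char='r'
After 4 (h): row=0 col=0 char='r'
After 5 (l): row=0 col=1 char='e'
After 6 (l): row=0 col=2 char='d'
After 7 (l): row=0 col=3 char='_'
After 8 (gg): row=0 col=0 char='r'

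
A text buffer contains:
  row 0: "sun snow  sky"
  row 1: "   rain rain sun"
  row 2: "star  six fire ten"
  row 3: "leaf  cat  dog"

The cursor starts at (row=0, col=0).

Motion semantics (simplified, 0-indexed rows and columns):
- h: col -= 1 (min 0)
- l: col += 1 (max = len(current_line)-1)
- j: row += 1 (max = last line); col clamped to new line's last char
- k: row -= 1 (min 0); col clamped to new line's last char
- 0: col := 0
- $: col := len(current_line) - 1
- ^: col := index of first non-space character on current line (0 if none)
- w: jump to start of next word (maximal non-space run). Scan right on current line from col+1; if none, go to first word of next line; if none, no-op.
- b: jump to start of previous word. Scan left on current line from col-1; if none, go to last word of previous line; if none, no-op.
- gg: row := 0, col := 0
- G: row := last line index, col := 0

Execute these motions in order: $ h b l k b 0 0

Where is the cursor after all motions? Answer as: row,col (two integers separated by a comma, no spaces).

Answer: 0,0

Derivation:
After 1 ($): row=0 col=12 char='y'
After 2 (h): row=0 col=11 char='k'
After 3 (b): row=0 col=10 char='s'
After 4 (l): row=0 col=11 char='k'
After 5 (k): row=0 col=11 char='k'
After 6 (b): row=0 col=10 char='s'
After 7 (0): row=0 col=0 char='s'
After 8 (0): row=0 col=0 char='s'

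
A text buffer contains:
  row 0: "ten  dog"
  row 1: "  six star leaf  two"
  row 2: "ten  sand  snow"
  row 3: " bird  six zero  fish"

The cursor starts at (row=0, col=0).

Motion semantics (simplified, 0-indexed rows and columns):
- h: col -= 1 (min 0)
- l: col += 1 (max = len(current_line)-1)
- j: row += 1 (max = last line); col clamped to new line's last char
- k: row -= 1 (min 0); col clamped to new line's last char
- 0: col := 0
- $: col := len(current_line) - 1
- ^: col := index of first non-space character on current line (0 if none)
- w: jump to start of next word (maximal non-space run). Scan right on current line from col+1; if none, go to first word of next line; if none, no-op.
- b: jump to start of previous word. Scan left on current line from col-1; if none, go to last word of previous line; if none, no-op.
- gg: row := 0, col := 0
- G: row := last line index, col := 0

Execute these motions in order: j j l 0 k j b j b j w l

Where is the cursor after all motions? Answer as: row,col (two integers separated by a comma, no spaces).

Answer: 3,18

Derivation:
After 1 (j): row=1 col=0 char='_'
After 2 (j): row=2 col=0 char='t'
After 3 (l): row=2 col=1 char='e'
After 4 (0): row=2 col=0 char='t'
After 5 (k): row=1 col=0 char='_'
After 6 (j): row=2 col=0 char='t'
After 7 (b): row=1 col=17 char='t'
After 8 (j): row=2 col=14 char='w'
After 9 (b): row=2 col=11 char='s'
After 10 (j): row=3 col=11 char='z'
After 11 (w): row=3 col=17 char='f'
After 12 (l): row=3 col=18 char='i'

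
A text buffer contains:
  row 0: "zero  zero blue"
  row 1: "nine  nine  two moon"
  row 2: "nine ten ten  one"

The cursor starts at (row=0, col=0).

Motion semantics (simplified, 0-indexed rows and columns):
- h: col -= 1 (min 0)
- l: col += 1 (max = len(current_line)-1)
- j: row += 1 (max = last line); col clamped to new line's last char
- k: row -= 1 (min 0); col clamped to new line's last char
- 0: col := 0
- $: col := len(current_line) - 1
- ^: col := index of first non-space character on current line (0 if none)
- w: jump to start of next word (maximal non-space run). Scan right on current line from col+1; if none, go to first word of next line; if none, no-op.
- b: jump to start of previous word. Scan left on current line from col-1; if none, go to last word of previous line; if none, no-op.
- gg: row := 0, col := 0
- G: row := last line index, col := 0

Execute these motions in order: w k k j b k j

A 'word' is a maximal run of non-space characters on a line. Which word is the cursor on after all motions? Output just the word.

After 1 (w): row=0 col=6 char='z'
After 2 (k): row=0 col=6 char='z'
After 3 (k): row=0 col=6 char='z'
After 4 (j): row=1 col=6 char='n'
After 5 (b): row=1 col=0 char='n'
After 6 (k): row=0 col=0 char='z'
After 7 (j): row=1 col=0 char='n'

Answer: nine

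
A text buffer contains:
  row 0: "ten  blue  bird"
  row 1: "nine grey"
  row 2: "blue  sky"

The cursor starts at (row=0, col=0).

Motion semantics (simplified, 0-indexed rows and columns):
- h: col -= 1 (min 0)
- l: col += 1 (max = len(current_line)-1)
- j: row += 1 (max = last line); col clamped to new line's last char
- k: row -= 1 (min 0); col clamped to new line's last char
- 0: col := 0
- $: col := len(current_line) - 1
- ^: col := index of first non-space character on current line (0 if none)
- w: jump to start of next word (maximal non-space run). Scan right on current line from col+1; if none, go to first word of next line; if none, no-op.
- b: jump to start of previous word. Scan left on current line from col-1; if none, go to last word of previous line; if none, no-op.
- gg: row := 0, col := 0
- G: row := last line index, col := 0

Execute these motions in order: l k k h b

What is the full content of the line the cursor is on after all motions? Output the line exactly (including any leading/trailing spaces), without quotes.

After 1 (l): row=0 col=1 char='e'
After 2 (k): row=0 col=1 char='e'
After 3 (k): row=0 col=1 char='e'
After 4 (h): row=0 col=0 char='t'
After 5 (b): row=0 col=0 char='t'

Answer: ten  blue  bird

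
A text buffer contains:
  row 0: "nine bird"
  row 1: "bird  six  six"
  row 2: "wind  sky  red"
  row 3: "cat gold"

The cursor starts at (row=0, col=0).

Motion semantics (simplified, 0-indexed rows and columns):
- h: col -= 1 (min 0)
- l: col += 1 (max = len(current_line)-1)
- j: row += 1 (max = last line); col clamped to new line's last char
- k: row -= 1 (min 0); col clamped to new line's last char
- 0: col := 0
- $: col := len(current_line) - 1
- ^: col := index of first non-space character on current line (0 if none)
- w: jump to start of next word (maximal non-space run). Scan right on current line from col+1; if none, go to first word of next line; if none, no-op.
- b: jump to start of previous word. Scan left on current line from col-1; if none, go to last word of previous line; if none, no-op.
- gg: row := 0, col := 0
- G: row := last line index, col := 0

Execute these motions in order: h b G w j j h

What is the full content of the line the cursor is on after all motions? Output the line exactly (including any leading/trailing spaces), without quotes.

After 1 (h): row=0 col=0 char='n'
After 2 (b): row=0 col=0 char='n'
After 3 (G): row=3 col=0 char='c'
After 4 (w): row=3 col=4 char='g'
After 5 (j): row=3 col=4 char='g'
After 6 (j): row=3 col=4 char='g'
After 7 (h): row=3 col=3 char='_'

Answer: cat gold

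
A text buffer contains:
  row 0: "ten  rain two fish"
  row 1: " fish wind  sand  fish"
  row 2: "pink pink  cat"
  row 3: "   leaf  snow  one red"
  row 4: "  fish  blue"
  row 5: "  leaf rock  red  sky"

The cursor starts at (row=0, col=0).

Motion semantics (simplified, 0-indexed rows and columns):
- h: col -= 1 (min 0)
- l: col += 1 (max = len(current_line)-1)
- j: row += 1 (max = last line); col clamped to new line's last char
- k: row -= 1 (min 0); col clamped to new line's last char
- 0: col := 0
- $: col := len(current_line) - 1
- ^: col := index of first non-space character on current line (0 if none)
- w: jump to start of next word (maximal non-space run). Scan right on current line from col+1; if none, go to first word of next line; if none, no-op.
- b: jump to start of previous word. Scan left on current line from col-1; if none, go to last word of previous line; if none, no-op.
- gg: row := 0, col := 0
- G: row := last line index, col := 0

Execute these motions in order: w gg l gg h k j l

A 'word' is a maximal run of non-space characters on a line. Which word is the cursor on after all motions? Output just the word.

Answer: fish

Derivation:
After 1 (w): row=0 col=5 char='r'
After 2 (gg): row=0 col=0 char='t'
After 3 (l): row=0 col=1 char='e'
After 4 (gg): row=0 col=0 char='t'
After 5 (h): row=0 col=0 char='t'
After 6 (k): row=0 col=0 char='t'
After 7 (j): row=1 col=0 char='_'
After 8 (l): row=1 col=1 char='f'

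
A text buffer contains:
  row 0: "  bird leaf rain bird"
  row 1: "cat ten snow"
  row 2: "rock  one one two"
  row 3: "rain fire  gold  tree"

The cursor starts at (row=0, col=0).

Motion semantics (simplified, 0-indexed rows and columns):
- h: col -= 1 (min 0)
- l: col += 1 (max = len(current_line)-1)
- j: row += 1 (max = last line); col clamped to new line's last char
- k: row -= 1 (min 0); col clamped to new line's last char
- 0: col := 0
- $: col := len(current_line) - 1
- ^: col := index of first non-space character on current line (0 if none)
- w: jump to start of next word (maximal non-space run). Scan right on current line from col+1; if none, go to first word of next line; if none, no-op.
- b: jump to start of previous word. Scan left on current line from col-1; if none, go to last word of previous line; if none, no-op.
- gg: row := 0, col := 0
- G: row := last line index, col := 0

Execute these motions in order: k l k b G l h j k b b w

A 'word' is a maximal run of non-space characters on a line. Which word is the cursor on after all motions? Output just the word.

Answer: snow

Derivation:
After 1 (k): row=0 col=0 char='_'
After 2 (l): row=0 col=1 char='_'
After 3 (k): row=0 col=1 char='_'
After 4 (b): row=0 col=1 char='_'
After 5 (G): row=3 col=0 char='r'
After 6 (l): row=3 col=1 char='a'
After 7 (h): row=3 col=0 char='r'
After 8 (j): row=3 col=0 char='r'
After 9 (k): row=2 col=0 char='r'
After 10 (b): row=1 col=8 char='s'
After 11 (b): row=1 col=4 char='t'
After 12 (w): row=1 col=8 char='s'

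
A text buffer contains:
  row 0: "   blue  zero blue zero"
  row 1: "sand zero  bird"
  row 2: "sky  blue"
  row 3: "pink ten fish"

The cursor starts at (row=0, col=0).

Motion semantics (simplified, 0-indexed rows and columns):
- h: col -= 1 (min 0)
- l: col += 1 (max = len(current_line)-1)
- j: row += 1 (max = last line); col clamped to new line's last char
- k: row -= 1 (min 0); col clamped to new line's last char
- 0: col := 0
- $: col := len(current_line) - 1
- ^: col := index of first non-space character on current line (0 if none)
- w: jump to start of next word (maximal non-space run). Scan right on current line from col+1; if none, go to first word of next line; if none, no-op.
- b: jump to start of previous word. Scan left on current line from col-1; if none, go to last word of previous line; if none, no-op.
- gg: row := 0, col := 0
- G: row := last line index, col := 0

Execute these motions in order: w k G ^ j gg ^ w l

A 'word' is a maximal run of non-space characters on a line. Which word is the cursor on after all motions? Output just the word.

Answer: zero

Derivation:
After 1 (w): row=0 col=3 char='b'
After 2 (k): row=0 col=3 char='b'
After 3 (G): row=3 col=0 char='p'
After 4 (^): row=3 col=0 char='p'
After 5 (j): row=3 col=0 char='p'
After 6 (gg): row=0 col=0 char='_'
After 7 (^): row=0 col=3 char='b'
After 8 (w): row=0 col=9 char='z'
After 9 (l): row=0 col=10 char='e'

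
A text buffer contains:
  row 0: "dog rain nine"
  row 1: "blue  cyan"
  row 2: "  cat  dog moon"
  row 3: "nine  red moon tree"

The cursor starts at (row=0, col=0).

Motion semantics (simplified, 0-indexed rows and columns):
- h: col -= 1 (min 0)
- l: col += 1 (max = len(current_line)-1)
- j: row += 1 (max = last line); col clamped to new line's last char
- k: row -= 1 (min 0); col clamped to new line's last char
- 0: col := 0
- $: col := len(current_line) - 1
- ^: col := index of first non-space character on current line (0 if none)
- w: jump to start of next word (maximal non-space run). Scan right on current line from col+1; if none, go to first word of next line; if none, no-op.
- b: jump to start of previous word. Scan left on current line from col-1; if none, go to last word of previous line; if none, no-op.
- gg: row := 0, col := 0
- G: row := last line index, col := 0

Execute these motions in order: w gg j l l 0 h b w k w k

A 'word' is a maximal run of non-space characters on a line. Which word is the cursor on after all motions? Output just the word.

After 1 (w): row=0 col=4 char='r'
After 2 (gg): row=0 col=0 char='d'
After 3 (j): row=1 col=0 char='b'
After 4 (l): row=1 col=1 char='l'
After 5 (l): row=1 col=2 char='u'
After 6 (0): row=1 col=0 char='b'
After 7 (h): row=1 col=0 char='b'
After 8 (b): row=0 col=9 char='n'
After 9 (w): row=1 col=0 char='b'
After 10 (k): row=0 col=0 char='d'
After 11 (w): row=0 col=4 char='r'
After 12 (k): row=0 col=4 char='r'

Answer: rain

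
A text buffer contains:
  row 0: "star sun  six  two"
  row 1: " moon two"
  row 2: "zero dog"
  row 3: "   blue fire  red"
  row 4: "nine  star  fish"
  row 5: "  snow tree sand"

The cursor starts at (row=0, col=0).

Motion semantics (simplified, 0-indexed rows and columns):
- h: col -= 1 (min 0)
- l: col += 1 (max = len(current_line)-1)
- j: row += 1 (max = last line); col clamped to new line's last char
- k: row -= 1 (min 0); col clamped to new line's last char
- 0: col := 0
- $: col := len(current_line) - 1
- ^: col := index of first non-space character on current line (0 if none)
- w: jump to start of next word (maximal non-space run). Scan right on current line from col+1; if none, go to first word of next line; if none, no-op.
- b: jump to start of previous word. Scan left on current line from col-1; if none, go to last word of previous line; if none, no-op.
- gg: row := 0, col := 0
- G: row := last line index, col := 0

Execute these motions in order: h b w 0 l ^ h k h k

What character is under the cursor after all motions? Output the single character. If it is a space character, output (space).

Answer: s

Derivation:
After 1 (h): row=0 col=0 char='s'
After 2 (b): row=0 col=0 char='s'
After 3 (w): row=0 col=5 char='s'
After 4 (0): row=0 col=0 char='s'
After 5 (l): row=0 col=1 char='t'
After 6 (^): row=0 col=0 char='s'
After 7 (h): row=0 col=0 char='s'
After 8 (k): row=0 col=0 char='s'
After 9 (h): row=0 col=0 char='s'
After 10 (k): row=0 col=0 char='s'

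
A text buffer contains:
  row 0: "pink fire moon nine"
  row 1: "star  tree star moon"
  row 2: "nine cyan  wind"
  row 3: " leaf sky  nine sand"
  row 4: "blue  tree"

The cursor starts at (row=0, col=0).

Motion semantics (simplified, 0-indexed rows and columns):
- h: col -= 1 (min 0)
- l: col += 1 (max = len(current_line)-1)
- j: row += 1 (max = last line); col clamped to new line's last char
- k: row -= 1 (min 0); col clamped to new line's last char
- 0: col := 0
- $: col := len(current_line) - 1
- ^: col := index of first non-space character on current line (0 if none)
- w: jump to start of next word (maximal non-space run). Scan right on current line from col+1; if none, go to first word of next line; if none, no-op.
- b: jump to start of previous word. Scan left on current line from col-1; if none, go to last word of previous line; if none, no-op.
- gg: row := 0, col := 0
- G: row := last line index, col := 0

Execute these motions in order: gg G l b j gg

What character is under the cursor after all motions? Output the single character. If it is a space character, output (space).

Answer: p

Derivation:
After 1 (gg): row=0 col=0 char='p'
After 2 (G): row=4 col=0 char='b'
After 3 (l): row=4 col=1 char='l'
After 4 (b): row=4 col=0 char='b'
After 5 (j): row=4 col=0 char='b'
After 6 (gg): row=0 col=0 char='p'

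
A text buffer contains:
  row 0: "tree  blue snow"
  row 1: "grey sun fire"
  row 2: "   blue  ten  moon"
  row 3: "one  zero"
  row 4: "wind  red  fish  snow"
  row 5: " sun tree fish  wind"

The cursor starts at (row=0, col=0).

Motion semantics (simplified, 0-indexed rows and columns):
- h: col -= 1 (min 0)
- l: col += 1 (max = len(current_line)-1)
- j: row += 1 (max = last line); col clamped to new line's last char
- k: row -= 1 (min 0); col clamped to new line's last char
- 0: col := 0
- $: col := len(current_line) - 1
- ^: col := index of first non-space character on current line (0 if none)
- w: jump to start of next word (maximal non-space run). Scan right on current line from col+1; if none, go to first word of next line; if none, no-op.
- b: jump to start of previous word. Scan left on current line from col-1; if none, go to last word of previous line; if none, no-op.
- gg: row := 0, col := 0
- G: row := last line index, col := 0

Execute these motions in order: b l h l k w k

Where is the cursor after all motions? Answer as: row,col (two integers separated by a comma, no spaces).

Answer: 0,6

Derivation:
After 1 (b): row=0 col=0 char='t'
After 2 (l): row=0 col=1 char='r'
After 3 (h): row=0 col=0 char='t'
After 4 (l): row=0 col=1 char='r'
After 5 (k): row=0 col=1 char='r'
After 6 (w): row=0 col=6 char='b'
After 7 (k): row=0 col=6 char='b'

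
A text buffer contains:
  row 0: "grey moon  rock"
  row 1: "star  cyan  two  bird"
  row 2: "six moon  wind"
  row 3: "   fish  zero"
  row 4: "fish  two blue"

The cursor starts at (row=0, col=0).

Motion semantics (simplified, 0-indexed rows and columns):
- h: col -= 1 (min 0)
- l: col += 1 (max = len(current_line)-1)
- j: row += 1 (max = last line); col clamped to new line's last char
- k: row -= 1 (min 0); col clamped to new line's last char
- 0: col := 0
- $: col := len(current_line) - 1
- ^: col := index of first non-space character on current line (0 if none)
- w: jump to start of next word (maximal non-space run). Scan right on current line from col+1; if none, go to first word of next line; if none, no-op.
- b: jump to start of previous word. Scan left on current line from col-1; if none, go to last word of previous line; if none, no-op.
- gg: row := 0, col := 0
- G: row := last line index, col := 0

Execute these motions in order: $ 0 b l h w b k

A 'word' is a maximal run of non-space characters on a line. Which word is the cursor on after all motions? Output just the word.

Answer: grey

Derivation:
After 1 ($): row=0 col=14 char='k'
After 2 (0): row=0 col=0 char='g'
After 3 (b): row=0 col=0 char='g'
After 4 (l): row=0 col=1 char='r'
After 5 (h): row=0 col=0 char='g'
After 6 (w): row=0 col=5 char='m'
After 7 (b): row=0 col=0 char='g'
After 8 (k): row=0 col=0 char='g'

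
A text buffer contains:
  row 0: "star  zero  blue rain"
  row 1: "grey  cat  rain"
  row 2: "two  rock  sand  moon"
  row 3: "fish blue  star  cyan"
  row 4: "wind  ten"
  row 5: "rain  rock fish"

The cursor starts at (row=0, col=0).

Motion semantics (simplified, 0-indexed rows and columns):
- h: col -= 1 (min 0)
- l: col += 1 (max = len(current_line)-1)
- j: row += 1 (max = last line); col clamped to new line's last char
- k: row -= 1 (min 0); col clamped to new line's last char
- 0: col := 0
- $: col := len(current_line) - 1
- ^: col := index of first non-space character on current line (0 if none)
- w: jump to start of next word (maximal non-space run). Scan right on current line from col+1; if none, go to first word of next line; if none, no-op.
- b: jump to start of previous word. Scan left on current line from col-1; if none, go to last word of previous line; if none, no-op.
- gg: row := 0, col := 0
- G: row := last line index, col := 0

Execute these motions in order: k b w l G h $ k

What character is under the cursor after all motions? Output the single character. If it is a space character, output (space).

Answer: n

Derivation:
After 1 (k): row=0 col=0 char='s'
After 2 (b): row=0 col=0 char='s'
After 3 (w): row=0 col=6 char='z'
After 4 (l): row=0 col=7 char='e'
After 5 (G): row=5 col=0 char='r'
After 6 (h): row=5 col=0 char='r'
After 7 ($): row=5 col=14 char='h'
After 8 (k): row=4 col=8 char='n'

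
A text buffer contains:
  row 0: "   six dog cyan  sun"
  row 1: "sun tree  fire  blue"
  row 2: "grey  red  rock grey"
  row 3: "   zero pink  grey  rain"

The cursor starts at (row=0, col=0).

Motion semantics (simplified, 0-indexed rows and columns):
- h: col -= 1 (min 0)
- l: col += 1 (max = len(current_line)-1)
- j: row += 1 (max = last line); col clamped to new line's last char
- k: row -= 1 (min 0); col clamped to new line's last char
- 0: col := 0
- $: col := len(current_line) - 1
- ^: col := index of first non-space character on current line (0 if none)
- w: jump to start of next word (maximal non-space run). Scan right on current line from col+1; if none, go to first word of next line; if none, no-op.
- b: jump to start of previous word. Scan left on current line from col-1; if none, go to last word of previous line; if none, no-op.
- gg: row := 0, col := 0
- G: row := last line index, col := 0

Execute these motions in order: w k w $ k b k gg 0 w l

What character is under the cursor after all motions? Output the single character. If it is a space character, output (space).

After 1 (w): row=0 col=3 char='s'
After 2 (k): row=0 col=3 char='s'
After 3 (w): row=0 col=7 char='d'
After 4 ($): row=0 col=19 char='n'
After 5 (k): row=0 col=19 char='n'
After 6 (b): row=0 col=17 char='s'
After 7 (k): row=0 col=17 char='s'
After 8 (gg): row=0 col=0 char='_'
After 9 (0): row=0 col=0 char='_'
After 10 (w): row=0 col=3 char='s'
After 11 (l): row=0 col=4 char='i'

Answer: i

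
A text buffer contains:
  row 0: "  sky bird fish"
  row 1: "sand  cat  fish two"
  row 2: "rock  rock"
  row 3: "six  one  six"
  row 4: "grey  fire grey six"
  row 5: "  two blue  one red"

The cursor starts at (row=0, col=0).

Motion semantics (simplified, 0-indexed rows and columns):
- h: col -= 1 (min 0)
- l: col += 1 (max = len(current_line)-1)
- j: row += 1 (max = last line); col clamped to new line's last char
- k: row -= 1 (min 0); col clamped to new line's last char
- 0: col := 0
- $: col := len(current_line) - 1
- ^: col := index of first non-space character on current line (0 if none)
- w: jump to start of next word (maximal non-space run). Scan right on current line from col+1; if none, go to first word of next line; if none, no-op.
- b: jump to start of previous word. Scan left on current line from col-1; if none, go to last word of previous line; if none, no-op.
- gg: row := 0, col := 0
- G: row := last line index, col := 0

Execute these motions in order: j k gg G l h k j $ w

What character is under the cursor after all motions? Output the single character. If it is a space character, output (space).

Answer: d

Derivation:
After 1 (j): row=1 col=0 char='s'
After 2 (k): row=0 col=0 char='_'
After 3 (gg): row=0 col=0 char='_'
After 4 (G): row=5 col=0 char='_'
After 5 (l): row=5 col=1 char='_'
After 6 (h): row=5 col=0 char='_'
After 7 (k): row=4 col=0 char='g'
After 8 (j): row=5 col=0 char='_'
After 9 ($): row=5 col=18 char='d'
After 10 (w): row=5 col=18 char='d'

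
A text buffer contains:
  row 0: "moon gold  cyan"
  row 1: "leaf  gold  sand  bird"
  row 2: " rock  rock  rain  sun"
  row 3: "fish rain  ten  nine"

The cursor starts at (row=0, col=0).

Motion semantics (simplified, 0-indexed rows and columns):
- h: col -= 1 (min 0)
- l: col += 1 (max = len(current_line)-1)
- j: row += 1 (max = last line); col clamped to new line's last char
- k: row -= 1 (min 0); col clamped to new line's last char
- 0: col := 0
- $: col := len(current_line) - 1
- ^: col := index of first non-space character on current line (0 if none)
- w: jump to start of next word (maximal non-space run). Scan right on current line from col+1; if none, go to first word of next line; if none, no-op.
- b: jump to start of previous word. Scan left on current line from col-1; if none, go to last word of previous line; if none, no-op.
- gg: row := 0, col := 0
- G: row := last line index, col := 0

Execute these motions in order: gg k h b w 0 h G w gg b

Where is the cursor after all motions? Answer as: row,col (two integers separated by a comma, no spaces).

After 1 (gg): row=0 col=0 char='m'
After 2 (k): row=0 col=0 char='m'
After 3 (h): row=0 col=0 char='m'
After 4 (b): row=0 col=0 char='m'
After 5 (w): row=0 col=5 char='g'
After 6 (0): row=0 col=0 char='m'
After 7 (h): row=0 col=0 char='m'
After 8 (G): row=3 col=0 char='f'
After 9 (w): row=3 col=5 char='r'
After 10 (gg): row=0 col=0 char='m'
After 11 (b): row=0 col=0 char='m'

Answer: 0,0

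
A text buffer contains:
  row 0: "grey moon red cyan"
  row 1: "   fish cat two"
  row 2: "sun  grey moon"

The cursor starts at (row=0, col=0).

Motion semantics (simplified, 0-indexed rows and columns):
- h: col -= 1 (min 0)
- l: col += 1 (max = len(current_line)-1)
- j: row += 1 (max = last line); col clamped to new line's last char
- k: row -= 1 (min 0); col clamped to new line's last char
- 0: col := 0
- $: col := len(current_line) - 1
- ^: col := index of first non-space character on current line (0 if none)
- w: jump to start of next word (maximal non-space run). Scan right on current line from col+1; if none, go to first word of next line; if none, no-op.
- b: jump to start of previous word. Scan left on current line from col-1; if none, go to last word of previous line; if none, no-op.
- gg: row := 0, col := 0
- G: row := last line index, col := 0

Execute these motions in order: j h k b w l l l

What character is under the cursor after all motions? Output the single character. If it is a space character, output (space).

After 1 (j): row=1 col=0 char='_'
After 2 (h): row=1 col=0 char='_'
After 3 (k): row=0 col=0 char='g'
After 4 (b): row=0 col=0 char='g'
After 5 (w): row=0 col=5 char='m'
After 6 (l): row=0 col=6 char='o'
After 7 (l): row=0 col=7 char='o'
After 8 (l): row=0 col=8 char='n'

Answer: n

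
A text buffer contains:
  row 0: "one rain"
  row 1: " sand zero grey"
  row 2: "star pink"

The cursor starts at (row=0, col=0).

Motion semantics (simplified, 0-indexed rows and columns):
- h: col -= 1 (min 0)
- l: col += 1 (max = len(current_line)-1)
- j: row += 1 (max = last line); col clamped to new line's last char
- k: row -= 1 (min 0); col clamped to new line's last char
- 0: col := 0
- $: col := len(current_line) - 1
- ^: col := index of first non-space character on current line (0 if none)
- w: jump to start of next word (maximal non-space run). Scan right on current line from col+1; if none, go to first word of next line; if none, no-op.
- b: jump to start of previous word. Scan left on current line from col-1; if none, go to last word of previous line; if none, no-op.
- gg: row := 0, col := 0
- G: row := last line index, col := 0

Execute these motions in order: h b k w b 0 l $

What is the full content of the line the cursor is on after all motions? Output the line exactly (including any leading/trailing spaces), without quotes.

After 1 (h): row=0 col=0 char='o'
After 2 (b): row=0 col=0 char='o'
After 3 (k): row=0 col=0 char='o'
After 4 (w): row=0 col=4 char='r'
After 5 (b): row=0 col=0 char='o'
After 6 (0): row=0 col=0 char='o'
After 7 (l): row=0 col=1 char='n'
After 8 ($): row=0 col=7 char='n'

Answer: one rain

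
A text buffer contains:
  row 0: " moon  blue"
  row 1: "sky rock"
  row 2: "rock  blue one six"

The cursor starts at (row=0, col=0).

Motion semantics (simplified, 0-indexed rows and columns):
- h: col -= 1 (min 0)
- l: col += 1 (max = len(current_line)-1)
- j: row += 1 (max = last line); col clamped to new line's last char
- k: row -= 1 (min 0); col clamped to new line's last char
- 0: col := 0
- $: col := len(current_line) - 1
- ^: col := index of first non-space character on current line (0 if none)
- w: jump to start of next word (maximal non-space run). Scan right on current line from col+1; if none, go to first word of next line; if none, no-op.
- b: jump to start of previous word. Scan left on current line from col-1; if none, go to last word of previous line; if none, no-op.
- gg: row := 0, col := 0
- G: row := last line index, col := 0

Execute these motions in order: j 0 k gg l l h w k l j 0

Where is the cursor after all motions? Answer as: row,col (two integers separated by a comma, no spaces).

After 1 (j): row=1 col=0 char='s'
After 2 (0): row=1 col=0 char='s'
After 3 (k): row=0 col=0 char='_'
After 4 (gg): row=0 col=0 char='_'
After 5 (l): row=0 col=1 char='m'
After 6 (l): row=0 col=2 char='o'
After 7 (h): row=0 col=1 char='m'
After 8 (w): row=0 col=7 char='b'
After 9 (k): row=0 col=7 char='b'
After 10 (l): row=0 col=8 char='l'
After 11 (j): row=1 col=7 char='k'
After 12 (0): row=1 col=0 char='s'

Answer: 1,0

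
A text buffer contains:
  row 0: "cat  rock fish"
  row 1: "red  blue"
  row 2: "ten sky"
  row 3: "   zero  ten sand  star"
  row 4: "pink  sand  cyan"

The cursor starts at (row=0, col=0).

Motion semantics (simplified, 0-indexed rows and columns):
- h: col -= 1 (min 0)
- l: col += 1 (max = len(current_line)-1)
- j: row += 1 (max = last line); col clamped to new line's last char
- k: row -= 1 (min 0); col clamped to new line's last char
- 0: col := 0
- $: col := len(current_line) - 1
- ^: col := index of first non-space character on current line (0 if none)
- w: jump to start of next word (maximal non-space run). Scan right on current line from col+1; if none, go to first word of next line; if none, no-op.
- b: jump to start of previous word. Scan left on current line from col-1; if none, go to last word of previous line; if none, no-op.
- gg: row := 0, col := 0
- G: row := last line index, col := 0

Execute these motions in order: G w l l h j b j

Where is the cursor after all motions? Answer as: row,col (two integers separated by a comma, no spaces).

After 1 (G): row=4 col=0 char='p'
After 2 (w): row=4 col=6 char='s'
After 3 (l): row=4 col=7 char='a'
After 4 (l): row=4 col=8 char='n'
After 5 (h): row=4 col=7 char='a'
After 6 (j): row=4 col=7 char='a'
After 7 (b): row=4 col=6 char='s'
After 8 (j): row=4 col=6 char='s'

Answer: 4,6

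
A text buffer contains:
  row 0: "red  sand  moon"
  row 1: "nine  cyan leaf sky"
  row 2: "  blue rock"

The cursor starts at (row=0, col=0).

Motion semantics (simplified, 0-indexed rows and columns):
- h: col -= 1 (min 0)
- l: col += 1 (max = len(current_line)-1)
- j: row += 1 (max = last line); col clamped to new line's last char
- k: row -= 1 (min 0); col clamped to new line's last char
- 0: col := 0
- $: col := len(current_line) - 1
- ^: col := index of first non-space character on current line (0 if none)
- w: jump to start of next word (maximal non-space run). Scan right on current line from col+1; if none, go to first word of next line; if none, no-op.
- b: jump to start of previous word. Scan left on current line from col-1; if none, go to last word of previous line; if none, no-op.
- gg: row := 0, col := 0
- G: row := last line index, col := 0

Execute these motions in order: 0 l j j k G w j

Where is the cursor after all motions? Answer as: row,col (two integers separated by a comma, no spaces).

After 1 (0): row=0 col=0 char='r'
After 2 (l): row=0 col=1 char='e'
After 3 (j): row=1 col=1 char='i'
After 4 (j): row=2 col=1 char='_'
After 5 (k): row=1 col=1 char='i'
After 6 (G): row=2 col=0 char='_'
After 7 (w): row=2 col=2 char='b'
After 8 (j): row=2 col=2 char='b'

Answer: 2,2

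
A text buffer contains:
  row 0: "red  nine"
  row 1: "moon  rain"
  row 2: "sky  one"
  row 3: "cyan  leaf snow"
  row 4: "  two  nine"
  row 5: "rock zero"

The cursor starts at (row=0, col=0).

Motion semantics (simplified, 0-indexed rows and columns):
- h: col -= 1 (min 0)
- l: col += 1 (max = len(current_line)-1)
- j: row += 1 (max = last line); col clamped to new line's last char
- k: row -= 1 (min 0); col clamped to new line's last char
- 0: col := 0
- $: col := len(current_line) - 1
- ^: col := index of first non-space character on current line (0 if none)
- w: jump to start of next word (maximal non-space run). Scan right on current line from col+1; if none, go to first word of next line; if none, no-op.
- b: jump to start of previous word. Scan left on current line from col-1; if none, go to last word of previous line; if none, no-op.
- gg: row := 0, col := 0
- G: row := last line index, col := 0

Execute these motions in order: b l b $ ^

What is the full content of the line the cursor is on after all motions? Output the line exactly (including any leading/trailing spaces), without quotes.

After 1 (b): row=0 col=0 char='r'
After 2 (l): row=0 col=1 char='e'
After 3 (b): row=0 col=0 char='r'
After 4 ($): row=0 col=8 char='e'
After 5 (^): row=0 col=0 char='r'

Answer: red  nine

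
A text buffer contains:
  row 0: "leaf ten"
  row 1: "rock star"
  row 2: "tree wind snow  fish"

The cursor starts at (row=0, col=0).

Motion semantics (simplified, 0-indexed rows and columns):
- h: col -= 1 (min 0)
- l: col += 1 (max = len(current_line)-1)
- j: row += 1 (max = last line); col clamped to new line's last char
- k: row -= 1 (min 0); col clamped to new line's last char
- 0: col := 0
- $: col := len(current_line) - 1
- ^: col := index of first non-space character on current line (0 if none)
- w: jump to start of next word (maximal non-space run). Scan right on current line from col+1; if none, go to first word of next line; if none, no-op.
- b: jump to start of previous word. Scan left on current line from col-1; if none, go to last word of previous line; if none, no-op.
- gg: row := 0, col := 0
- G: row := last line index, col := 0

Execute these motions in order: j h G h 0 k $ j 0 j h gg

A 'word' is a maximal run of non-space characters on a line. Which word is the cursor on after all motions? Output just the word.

Answer: leaf

Derivation:
After 1 (j): row=1 col=0 char='r'
After 2 (h): row=1 col=0 char='r'
After 3 (G): row=2 col=0 char='t'
After 4 (h): row=2 col=0 char='t'
After 5 (0): row=2 col=0 char='t'
After 6 (k): row=1 col=0 char='r'
After 7 ($): row=1 col=8 char='r'
After 8 (j): row=2 col=8 char='d'
After 9 (0): row=2 col=0 char='t'
After 10 (j): row=2 col=0 char='t'
After 11 (h): row=2 col=0 char='t'
After 12 (gg): row=0 col=0 char='l'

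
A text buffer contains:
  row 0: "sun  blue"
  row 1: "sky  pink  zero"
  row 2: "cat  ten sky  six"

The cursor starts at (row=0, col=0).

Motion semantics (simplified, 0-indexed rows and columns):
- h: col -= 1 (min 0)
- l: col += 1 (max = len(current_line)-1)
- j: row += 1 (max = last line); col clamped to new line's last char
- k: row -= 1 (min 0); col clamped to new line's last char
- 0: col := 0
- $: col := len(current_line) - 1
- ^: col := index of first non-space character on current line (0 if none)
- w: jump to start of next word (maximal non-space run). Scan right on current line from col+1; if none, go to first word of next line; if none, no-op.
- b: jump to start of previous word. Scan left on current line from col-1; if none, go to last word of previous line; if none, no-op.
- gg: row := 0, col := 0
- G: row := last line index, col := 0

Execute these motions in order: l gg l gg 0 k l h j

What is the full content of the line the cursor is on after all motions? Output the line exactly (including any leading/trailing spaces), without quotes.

Answer: sky  pink  zero

Derivation:
After 1 (l): row=0 col=1 char='u'
After 2 (gg): row=0 col=0 char='s'
After 3 (l): row=0 col=1 char='u'
After 4 (gg): row=0 col=0 char='s'
After 5 (0): row=0 col=0 char='s'
After 6 (k): row=0 col=0 char='s'
After 7 (l): row=0 col=1 char='u'
After 8 (h): row=0 col=0 char='s'
After 9 (j): row=1 col=0 char='s'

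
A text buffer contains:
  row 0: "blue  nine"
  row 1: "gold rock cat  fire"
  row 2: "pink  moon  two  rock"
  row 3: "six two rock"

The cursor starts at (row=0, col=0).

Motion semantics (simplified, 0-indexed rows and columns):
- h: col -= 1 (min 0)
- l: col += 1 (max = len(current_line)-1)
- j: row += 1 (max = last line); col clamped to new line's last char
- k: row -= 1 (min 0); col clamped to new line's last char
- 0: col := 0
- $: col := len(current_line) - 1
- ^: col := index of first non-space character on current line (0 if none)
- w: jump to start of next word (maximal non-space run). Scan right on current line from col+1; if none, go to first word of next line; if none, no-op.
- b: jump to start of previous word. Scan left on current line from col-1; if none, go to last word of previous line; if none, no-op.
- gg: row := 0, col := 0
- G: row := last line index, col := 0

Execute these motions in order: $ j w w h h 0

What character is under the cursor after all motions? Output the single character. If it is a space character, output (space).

After 1 ($): row=0 col=9 char='e'
After 2 (j): row=1 col=9 char='_'
After 3 (w): row=1 col=10 char='c'
After 4 (w): row=1 col=15 char='f'
After 5 (h): row=1 col=14 char='_'
After 6 (h): row=1 col=13 char='_'
After 7 (0): row=1 col=0 char='g'

Answer: g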